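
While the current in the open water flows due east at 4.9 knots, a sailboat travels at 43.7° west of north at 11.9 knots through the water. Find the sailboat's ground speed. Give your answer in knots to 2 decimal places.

Taking east as x and north as y: velocity relative to the water = (-8.222, 8.603) knots; the water relative to ground = (4.900, 0.000) knots.
Velocity relative to ground = (-8.222, 8.603) + (4.900, 0.000) = (-3.322, 8.603) knots.
Speed = |(-3.322, 8.603)| = 9.222 knots.

9.22 knots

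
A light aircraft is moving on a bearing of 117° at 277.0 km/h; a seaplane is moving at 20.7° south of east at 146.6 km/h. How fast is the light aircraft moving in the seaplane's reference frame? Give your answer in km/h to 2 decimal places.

132.27 km/h

Taking east as x and north as y: light aircraft velocity = (246.809, -125.755) km/h; seaplane velocity = (137.136, -51.819) km/h.
Velocity of light aircraft relative to seaplane = (246.809, -125.755) − (137.136, -51.819) = (109.673, -73.936) km/h.
Magnitude = |(109.673, -73.936)| = 132.267 km/h.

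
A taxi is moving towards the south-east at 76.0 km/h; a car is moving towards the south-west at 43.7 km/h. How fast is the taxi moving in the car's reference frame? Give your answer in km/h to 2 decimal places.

87.67 km/h

Taking east as x and north as y: taxi velocity = (53.740, -53.740) km/h; car velocity = (-30.901, -30.901) km/h.
Velocity of taxi relative to car = (53.740, -53.740) − (-30.901, -30.901) = (84.641, -22.840) km/h.
Magnitude = |(84.641, -22.840)| = 87.668 km/h.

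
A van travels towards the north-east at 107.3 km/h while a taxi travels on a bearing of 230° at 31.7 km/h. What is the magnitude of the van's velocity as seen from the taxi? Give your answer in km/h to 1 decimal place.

138.9 km/h

Taking east as x and north as y: van velocity = (75.873, 75.873) km/h; taxi velocity = (-24.284, -20.376) km/h.
Velocity of van relative to taxi = (75.873, 75.873) − (-24.284, -20.376) = (100.156, 96.249) km/h.
Magnitude = |(100.156, 96.249)| = 138.907 km/h.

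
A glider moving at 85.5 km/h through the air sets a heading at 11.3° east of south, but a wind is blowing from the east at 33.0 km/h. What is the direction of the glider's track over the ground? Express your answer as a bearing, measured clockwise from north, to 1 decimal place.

191.0°

Taking east as x and north as y: velocity relative to the air = (16.753, -83.843) km/h; the air relative to ground = (-33.000, 0.000) km/h.
Velocity relative to ground = (16.753, -83.843) + (-33.000, 0.000) = (-16.247, -83.843) km/h.
Bearing = atan2(-16.25, -83.84) = 190.97° clockwise from north.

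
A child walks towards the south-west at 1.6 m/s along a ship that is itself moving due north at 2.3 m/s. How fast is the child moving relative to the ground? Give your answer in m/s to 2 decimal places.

Taking east as x and north as y: ship velocity = (0.000, 2.300) m/s; child velocity relative to ship = (-1.131, -1.131) m/s.
Velocity relative to ground = (0.000, 2.300) + (-1.131, -1.131) = (-1.131, 1.169) m/s.
Speed = |(-1.131, 1.169)| = 1.627 m/s.

1.63 m/s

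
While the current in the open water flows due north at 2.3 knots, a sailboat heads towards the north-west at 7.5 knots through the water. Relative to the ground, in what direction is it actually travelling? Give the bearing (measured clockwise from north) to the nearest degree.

325°

Taking east as x and north as y: velocity relative to the water = (-5.303, 5.303) knots; the water relative to ground = (0.000, 2.300) knots.
Velocity relative to ground = (-5.303, 5.303) + (0.000, 2.300) = (-5.303, 7.603) knots.
Bearing = atan2(-5.30, 7.60) = 325.10° clockwise from north.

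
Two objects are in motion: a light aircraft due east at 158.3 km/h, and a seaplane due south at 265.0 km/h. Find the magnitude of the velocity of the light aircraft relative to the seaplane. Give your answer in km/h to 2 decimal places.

Taking east as x and north as y: light aircraft velocity = (158.300, 0.000) km/h; seaplane velocity = (0.000, -265.000) km/h.
Velocity of light aircraft relative to seaplane = (158.300, 0.000) − (0.000, -265.000) = (158.300, 265.000) km/h.
Magnitude = |(158.300, 265.000)| = 308.681 km/h.

308.68 km/h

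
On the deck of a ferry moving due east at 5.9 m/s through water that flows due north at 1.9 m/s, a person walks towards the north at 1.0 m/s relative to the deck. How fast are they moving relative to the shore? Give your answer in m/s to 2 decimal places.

In east/north components (m/s): person relative to ferry = (0.000, 1.000); ferry relative to water = (5.900, 0.000); water relative to ground = (0.000, 1.900).
Sum = (5.900, 2.900) m/s.
Speed = |(5.900, 2.900)| = 6.574 m/s.

6.57 m/s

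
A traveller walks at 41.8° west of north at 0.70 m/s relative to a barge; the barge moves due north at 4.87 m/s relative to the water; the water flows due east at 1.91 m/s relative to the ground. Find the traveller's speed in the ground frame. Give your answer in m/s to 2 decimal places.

In east/north components (m/s): traveller relative to barge = (-0.467, 0.522); barge relative to water = (0.000, 4.870); water relative to ground = (1.910, 0.000).
Sum = (1.443, 5.392) m/s.
Speed = |(1.443, 5.392)| = 5.582 m/s.

5.58 m/s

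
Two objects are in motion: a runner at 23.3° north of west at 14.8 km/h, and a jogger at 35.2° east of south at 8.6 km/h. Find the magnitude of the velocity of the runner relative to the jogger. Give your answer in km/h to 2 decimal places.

Taking east as x and north as y: runner velocity = (-13.593, 5.854) km/h; jogger velocity = (4.957, -7.027) km/h.
Velocity of runner relative to jogger = (-13.593, 5.854) − (4.957, -7.027) = (-18.550, 12.882) km/h.
Magnitude = |(-18.550, 12.882)| = 22.584 km/h.

22.58 km/h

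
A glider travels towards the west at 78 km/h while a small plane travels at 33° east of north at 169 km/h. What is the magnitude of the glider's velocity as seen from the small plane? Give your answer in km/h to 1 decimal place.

221.4 km/h

Taking east as x and north as y: glider velocity = (-78.000, 0.000) km/h; small plane velocity = (92.044, 141.735) km/h.
Velocity of glider relative to small plane = (-78.000, 0.000) − (92.044, 141.735) = (-170.044, -141.735) km/h.
Magnitude = |(-170.044, -141.735)| = 221.368 km/h.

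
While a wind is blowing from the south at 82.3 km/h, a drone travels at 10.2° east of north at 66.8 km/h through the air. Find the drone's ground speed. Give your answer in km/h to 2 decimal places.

Taking east as x and north as y: velocity relative to the air = (11.829, 65.744) km/h; the air relative to ground = (0.000, 82.300) km/h.
Velocity relative to ground = (11.829, 65.744) + (0.000, 82.300) = (11.829, 148.044) km/h.
Speed = |(11.829, 148.044)| = 148.516 km/h.

148.52 km/h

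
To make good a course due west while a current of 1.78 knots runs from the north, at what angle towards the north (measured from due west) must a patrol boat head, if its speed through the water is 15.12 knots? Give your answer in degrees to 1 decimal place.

The current pushes perpendicular to the desired track; the heading must have a component into the current equal to 1.78 knots: 15.12 sin θ = 1.78.
sin θ = 0.1177, so θ = 6.761°.

6.8°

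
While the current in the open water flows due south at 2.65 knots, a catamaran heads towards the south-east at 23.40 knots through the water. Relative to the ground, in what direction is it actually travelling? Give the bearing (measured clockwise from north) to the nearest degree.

139°

Taking east as x and north as y: velocity relative to the water = (16.546, -16.546) knots; the water relative to ground = (0.000, -2.650) knots.
Velocity relative to ground = (16.546, -16.546) + (0.000, -2.650) = (16.546, -19.196) knots.
Bearing = atan2(16.55, -19.20) = 139.24° clockwise from north.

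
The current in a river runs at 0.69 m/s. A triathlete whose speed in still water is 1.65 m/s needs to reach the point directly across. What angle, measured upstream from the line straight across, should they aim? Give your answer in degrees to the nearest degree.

To cancel the current, the upstream component of the triathlete's velocity must equal the flow: 1.65 sin θ = 0.69.
sin θ = 0.69 / 1.65 = 0.4182.
θ = arcsin(0.4182) = 24.720°.

25°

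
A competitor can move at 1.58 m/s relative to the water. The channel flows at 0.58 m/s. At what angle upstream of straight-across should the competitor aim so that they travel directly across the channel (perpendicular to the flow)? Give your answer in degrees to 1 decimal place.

To cancel the current, the upstream component of the competitor's velocity must equal the flow: 1.58 sin θ = 0.58.
sin θ = 0.58 / 1.58 = 0.3671.
θ = arcsin(0.3671) = 21.536°.

21.5°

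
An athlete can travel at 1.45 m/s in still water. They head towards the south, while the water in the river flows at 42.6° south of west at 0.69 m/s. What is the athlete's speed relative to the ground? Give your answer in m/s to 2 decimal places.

1.98 m/s

Taking east as x and north as y: velocity relative to the water = (0.000, -1.450) m/s; the water relative to ground = (-0.508, -0.467) m/s.
Velocity relative to ground = (0.000, -1.450) + (-0.508, -0.467) = (-0.508, -1.917) m/s.
Speed = |(-0.508, -1.917)| = 1.983 m/s.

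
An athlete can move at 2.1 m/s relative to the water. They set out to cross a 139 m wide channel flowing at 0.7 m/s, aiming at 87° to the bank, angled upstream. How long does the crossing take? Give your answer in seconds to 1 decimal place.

66.3 s

The component of the athlete's velocity perpendicular to the bank is 2.1 × sin 87° = 2.097 m/s.
The current is parallel to the bank, so it does not affect the crossing time.
Time = 139 / 2.097 = 66.281 s.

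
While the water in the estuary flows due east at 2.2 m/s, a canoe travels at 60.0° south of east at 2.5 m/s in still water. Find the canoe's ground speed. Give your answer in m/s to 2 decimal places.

Taking east as x and north as y: velocity relative to the water = (1.250, -2.165) m/s; the water relative to ground = (2.200, 0.000) m/s.
Velocity relative to ground = (1.250, -2.165) + (2.200, 0.000) = (3.450, -2.165) m/s.
Speed = |(3.450, -2.165)| = 4.073 m/s.

4.07 m/s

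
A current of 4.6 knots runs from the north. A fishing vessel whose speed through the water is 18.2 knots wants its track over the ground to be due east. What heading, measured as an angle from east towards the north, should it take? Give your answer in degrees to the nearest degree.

The current pushes perpendicular to the desired track; the heading must have a component into the current equal to 4.6 knots: 18.2 sin θ = 4.6.
sin θ = 0.2527, so θ = 14.640°.

15°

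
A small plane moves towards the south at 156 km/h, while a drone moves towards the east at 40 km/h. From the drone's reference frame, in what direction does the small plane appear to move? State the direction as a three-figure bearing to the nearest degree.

194°

Taking east as x and north as y: small plane velocity = (0.000, -156.000) km/h; drone velocity = (40.000, 0.000) km/h.
Velocity of small plane relative to drone = (0.000, -156.000) − (40.000, 0.000) = (-40.000, -156.000) km/h.
Bearing = atan2(-40.00, -156.00) = 194.38° clockwise from north.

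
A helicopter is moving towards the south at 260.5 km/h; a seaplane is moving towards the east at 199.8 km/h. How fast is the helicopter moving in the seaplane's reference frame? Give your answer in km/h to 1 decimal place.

328.3 km/h

Taking east as x and north as y: helicopter velocity = (0.000, -260.500) km/h; seaplane velocity = (199.800, 0.000) km/h.
Velocity of helicopter relative to seaplane = (0.000, -260.500) − (199.800, 0.000) = (-199.800, -260.500) km/h.
Magnitude = |(-199.800, -260.500)| = 328.299 km/h.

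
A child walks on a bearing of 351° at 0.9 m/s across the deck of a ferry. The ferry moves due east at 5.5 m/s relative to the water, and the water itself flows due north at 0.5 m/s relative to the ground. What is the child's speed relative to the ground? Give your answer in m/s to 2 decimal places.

5.54 m/s

In east/north components (m/s): child relative to ferry = (-0.141, 0.889); ferry relative to water = (5.500, 0.000); water relative to ground = (0.000, 0.500).
Sum = (5.359, 1.389) m/s.
Speed = |(5.359, 1.389)| = 5.536 m/s.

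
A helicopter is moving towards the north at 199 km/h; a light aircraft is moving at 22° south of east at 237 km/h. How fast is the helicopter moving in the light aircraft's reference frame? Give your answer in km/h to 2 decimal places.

362.08 km/h

Taking east as x and north as y: helicopter velocity = (0.000, 199.000) km/h; light aircraft velocity = (219.743, -88.782) km/h.
Velocity of helicopter relative to light aircraft = (0.000, 199.000) − (219.743, -88.782) = (-219.743, 287.782) km/h.
Magnitude = |(-219.743, 287.782)| = 362.084 km/h.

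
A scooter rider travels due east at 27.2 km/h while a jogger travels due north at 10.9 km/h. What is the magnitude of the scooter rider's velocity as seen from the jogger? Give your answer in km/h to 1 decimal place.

Taking east as x and north as y: scooter rider velocity = (27.200, 0.000) km/h; jogger velocity = (0.000, 10.900) km/h.
Velocity of scooter rider relative to jogger = (27.200, 0.000) − (0.000, 10.900) = (27.200, -10.900) km/h.
Magnitude = |(27.200, -10.900)| = 29.303 km/h.

29.3 km/h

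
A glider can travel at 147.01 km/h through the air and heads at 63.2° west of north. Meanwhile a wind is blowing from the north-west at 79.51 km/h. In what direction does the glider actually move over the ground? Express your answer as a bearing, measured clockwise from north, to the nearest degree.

Taking east as x and north as y: velocity relative to the air = (-131.219, 66.284) km/h; the air relative to ground = (56.222, -56.222) km/h.
Velocity relative to ground = (-131.219, 66.284) + (56.222, -56.222) = (-74.997, 10.061) km/h.
Bearing = atan2(-75.00, 10.06) = 277.64° clockwise from north.

278°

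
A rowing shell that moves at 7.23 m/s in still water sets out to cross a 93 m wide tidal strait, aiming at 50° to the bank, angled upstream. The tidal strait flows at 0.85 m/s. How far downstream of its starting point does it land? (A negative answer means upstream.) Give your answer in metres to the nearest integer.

Perpendicular speed = 5.539 m/s; crossing time = 93 / 5.539 = 16.792 s.
Net downstream speed = -3.797 m/s.
Drift = -3.797 × 16.792 = -63.763 m (upstream).

-64 m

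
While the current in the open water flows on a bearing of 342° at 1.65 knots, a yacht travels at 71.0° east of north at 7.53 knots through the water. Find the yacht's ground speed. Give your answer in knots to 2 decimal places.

Taking east as x and north as y: velocity relative to the water = (7.120, 2.452) knots; the water relative to ground = (-0.510, 1.569) knots.
Velocity relative to ground = (7.120, 2.452) + (-0.510, 1.569) = (6.610, 4.021) knots.
Speed = |(6.610, 4.021)| = 7.737 knots.

7.74 knots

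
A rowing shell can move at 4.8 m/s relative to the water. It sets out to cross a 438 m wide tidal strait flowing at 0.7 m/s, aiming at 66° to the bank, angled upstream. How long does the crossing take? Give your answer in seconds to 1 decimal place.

99.9 s

The component of the rowing shell's velocity perpendicular to the bank is 4.8 × sin 66° = 4.385 m/s.
Only the cross-stream component determines the crossing time; the current contributes nothing perpendicular to the bank.
Time = 438 / 4.385 = 99.886 s.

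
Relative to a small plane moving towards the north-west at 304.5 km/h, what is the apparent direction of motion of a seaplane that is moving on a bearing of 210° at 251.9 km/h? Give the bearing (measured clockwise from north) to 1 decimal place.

Taking east as x and north as y: seaplane velocity = (-125.950, -218.152) km/h; small plane velocity = (-215.314, 215.314) km/h.
Velocity of seaplane relative to small plane = (-125.950, -218.152) − (-215.314, 215.314) = (89.364, -433.466) km/h.
Bearing = atan2(89.36, -433.47) = 168.35° clockwise from north.

168.4°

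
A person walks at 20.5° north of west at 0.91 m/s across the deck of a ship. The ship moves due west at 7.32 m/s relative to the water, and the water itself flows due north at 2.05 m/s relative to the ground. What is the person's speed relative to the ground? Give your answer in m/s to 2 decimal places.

8.51 m/s

In east/north components (m/s): person relative to ship = (-0.852, 0.319); ship relative to water = (-7.320, 0.000); water relative to ground = (0.000, 2.050).
Sum = (-8.172, 2.369) m/s.
Speed = |(-8.172, 2.369)| = 8.509 m/s.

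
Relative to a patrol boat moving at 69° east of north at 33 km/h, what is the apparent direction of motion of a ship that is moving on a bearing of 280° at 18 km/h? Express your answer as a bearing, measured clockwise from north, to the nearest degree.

260°

Taking east as x and north as y: ship velocity = (-17.727, 3.126) km/h; patrol boat velocity = (30.808, 11.826) km/h.
Velocity of ship relative to patrol boat = (-17.727, 3.126) − (30.808, 11.826) = (-48.535, -8.700) km/h.
Bearing = atan2(-48.53, -8.70) = 259.84° clockwise from north.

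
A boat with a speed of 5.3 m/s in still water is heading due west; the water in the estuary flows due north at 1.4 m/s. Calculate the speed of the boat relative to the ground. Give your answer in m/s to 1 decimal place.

5.5 m/s

Taking east as x and north as y: velocity relative to the water = (-5.300, 0.000) m/s; the water relative to ground = (0.000, 1.400) m/s.
Velocity relative to ground = (-5.300, 0.000) + (0.000, 1.400) = (-5.300, 1.400) m/s.
Speed = |(-5.300, 1.400)| = 5.482 m/s.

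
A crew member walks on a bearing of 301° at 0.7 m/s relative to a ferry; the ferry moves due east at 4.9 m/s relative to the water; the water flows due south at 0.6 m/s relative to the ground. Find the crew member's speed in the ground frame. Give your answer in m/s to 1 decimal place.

In east/north components (m/s): crew member relative to ferry = (-0.600, 0.361); ferry relative to water = (4.900, 0.000); water relative to ground = (0.000, -0.600).
Sum = (4.300, -0.239) m/s.
Speed = |(4.300, -0.239)| = 4.307 m/s.

4.3 m/s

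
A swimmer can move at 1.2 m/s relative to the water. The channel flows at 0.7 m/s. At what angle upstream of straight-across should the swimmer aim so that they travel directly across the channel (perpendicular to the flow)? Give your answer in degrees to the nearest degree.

36°

To cancel the current, the upstream component of the swimmer's velocity must equal the flow: 1.2 sin θ = 0.7.
sin θ = 0.7 / 1.2 = 0.5833.
θ = arcsin(0.5833) = 35.685°.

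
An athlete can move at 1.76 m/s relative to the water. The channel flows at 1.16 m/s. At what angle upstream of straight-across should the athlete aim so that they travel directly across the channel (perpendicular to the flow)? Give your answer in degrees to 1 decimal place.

To cancel the current, the upstream component of the athlete's velocity must equal the flow: 1.76 sin θ = 1.16.
sin θ = 1.16 / 1.76 = 0.6591.
θ = arcsin(0.6591) = 41.231°.

41.2°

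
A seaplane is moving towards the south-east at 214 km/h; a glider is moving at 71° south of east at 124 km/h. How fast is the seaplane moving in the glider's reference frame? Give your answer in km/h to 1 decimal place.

116.1 km/h

Taking east as x and north as y: seaplane velocity = (151.321, -151.321) km/h; glider velocity = (40.370, -117.244) km/h.
Velocity of seaplane relative to glider = (151.321, -151.321) − (40.370, -117.244) = (110.950, -34.077) km/h.
Magnitude = |(110.950, -34.077)| = 116.066 km/h.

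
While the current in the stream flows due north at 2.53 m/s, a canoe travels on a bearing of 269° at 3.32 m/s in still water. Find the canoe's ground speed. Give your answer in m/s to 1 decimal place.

Taking east as x and north as y: velocity relative to the water = (-3.319, -0.058) m/s; the water relative to ground = (0.000, 2.530) m/s.
Velocity relative to ground = (-3.319, -0.058) + (0.000, 2.530) = (-3.319, 2.472) m/s.
Speed = |(-3.319, 2.472)| = 4.139 m/s.

4.1 m/s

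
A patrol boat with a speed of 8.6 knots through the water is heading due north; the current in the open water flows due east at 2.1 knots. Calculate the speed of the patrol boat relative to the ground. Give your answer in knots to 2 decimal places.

8.85 knots

Taking east as x and north as y: velocity relative to the water = (0.000, 8.600) knots; the water relative to ground = (2.100, 0.000) knots.
Velocity relative to ground = (0.000, 8.600) + (2.100, 0.000) = (2.100, 8.600) knots.
Speed = |(2.100, 8.600)| = 8.853 knots.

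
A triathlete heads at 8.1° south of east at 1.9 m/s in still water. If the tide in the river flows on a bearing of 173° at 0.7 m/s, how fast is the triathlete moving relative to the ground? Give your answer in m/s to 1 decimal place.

2.2 m/s

Taking east as x and north as y: velocity relative to the water = (1.881, -0.268) m/s; the water relative to ground = (0.085, -0.695) m/s.
Velocity relative to ground = (1.881, -0.268) + (0.085, -0.695) = (1.966, -0.962) m/s.
Speed = |(1.966, -0.962)| = 2.189 m/s.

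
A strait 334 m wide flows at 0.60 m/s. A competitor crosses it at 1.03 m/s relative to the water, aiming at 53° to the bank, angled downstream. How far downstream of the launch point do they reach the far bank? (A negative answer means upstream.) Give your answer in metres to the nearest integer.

495 m

Perpendicular speed = 0.823 m/s; crossing time = 334 / 0.823 = 406.032 s.
Net downstream speed = 1.220 m/s.
Drift = 1.220 × 406.032 = 495.306 m (downstream).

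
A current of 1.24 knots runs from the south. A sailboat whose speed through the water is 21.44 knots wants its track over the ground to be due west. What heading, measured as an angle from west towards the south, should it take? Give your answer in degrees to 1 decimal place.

3.3°

The current pushes perpendicular to the desired track; the heading must have a component into the current equal to 1.24 knots: 21.44 sin θ = 1.24.
sin θ = 0.0578, so θ = 3.316°.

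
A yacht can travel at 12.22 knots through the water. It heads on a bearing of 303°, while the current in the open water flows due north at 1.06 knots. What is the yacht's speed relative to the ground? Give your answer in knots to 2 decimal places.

Taking east as x and north as y: velocity relative to the water = (-10.249, 6.655) knots; the water relative to ground = (0.000, 1.060) knots.
Velocity relative to ground = (-10.249, 6.655) + (0.000, 1.060) = (-10.249, 7.715) knots.
Speed = |(-10.249, 7.715)| = 12.828 knots.

12.83 knots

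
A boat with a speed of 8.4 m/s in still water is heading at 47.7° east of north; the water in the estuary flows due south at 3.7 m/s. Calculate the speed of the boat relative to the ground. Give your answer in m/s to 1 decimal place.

6.5 m/s

Taking east as x and north as y: velocity relative to the water = (6.213, 5.653) m/s; the water relative to ground = (0.000, -3.700) m/s.
Velocity relative to ground = (6.213, 5.653) + (0.000, -3.700) = (6.213, 1.953) m/s.
Speed = |(6.213, 1.953)| = 6.513 m/s.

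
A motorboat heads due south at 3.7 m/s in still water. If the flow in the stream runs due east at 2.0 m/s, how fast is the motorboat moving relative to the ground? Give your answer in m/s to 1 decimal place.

Taking east as x and north as y: velocity relative to the water = (0.000, -3.700) m/s; the water relative to ground = (2.000, 0.000) m/s.
Velocity relative to ground = (0.000, -3.700) + (2.000, 0.000) = (2.000, -3.700) m/s.
Speed = |(2.000, -3.700)| = 4.206 m/s.

4.2 m/s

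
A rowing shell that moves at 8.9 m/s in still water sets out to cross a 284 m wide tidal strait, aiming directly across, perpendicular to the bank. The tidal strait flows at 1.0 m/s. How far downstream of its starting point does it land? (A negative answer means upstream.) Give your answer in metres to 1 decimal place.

Perpendicular speed = 8.900 m/s; crossing time = 284 / 8.900 = 31.910 s.
Net downstream speed = 1.000 m/s.
Drift = 1.000 × 31.910 = 31.910 m (downstream).

31.9 m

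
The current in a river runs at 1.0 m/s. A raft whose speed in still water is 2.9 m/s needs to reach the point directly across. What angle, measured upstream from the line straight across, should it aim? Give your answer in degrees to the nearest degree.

To cancel the current, the upstream component of the raft's velocity must equal the flow: 2.9 sin θ = 1.0.
sin θ = 1.0 / 2.9 = 0.3448.
θ = arcsin(0.3448) = 20.171°.

20°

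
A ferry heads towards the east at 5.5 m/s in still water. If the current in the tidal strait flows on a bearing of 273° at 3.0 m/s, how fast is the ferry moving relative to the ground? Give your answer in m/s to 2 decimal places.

Taking east as x and north as y: velocity relative to the water = (5.500, 0.000) m/s; the water relative to ground = (-2.996, 0.157) m/s.
Velocity relative to ground = (5.500, 0.000) + (-2.996, 0.157) = (2.504, 0.157) m/s.
Speed = |(2.504, 0.157)| = 2.509 m/s.

2.51 m/s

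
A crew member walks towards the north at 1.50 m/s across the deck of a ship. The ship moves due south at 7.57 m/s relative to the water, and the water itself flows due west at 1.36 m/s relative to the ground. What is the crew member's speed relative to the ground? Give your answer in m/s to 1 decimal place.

6.2 m/s

In east/north components (m/s): crew member relative to ship = (0.000, 1.500); ship relative to water = (0.000, -7.570); water relative to ground = (-1.360, 0.000).
Sum = (-1.360, -6.070) m/s.
Speed = |(-1.360, -6.070)| = 6.220 m/s.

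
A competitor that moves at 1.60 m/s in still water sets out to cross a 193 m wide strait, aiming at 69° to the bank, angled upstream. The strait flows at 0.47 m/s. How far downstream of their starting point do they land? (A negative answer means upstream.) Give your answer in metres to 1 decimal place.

-13.4 m

Perpendicular speed = 1.494 m/s; crossing time = 193 / 1.494 = 129.207 s.
Net downstream speed = -0.103 m/s.
Drift = -0.103 × 129.207 = -13.359 m (upstream).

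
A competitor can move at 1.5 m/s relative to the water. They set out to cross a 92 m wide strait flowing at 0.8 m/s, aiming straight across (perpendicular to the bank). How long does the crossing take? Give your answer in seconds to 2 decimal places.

61.33 s

The component of the competitor's velocity perpendicular to the bank is 1.5 m/s.
Only the cross-stream component determines the crossing time; the current contributes nothing perpendicular to the bank.
Time = 92 / 1.500 = 61.333 s.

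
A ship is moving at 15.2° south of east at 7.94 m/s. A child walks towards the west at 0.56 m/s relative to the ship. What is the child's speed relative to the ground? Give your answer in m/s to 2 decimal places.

7.40 m/s

Taking east as x and north as y: ship velocity = (7.662, -2.082) m/s; child velocity relative to ship = (-0.560, 0.000) m/s.
Velocity relative to ground = (7.662, -2.082) + (-0.560, 0.000) = (7.102, -2.082) m/s.
Speed = |(7.102, -2.082)| = 7.401 m/s.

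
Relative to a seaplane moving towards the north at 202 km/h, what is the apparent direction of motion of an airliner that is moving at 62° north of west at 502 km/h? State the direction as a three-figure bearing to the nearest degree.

316°

Taking east as x and north as y: airliner velocity = (-235.675, 443.240) km/h; seaplane velocity = (0.000, 202.000) km/h.
Velocity of airliner relative to seaplane = (-235.675, 443.240) − (0.000, 202.000) = (-235.675, 241.240) km/h.
Bearing = atan2(-235.67, 241.24) = 315.67° clockwise from north.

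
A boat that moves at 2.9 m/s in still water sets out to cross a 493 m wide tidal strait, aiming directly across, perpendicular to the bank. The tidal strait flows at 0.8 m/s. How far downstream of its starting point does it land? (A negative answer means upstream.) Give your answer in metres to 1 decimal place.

136.0 m

Perpendicular speed = 2.900 m/s; crossing time = 493 / 2.900 = 170.000 s.
Net downstream speed = 0.800 m/s.
Drift = 0.800 × 170.000 = 136.000 m (downstream).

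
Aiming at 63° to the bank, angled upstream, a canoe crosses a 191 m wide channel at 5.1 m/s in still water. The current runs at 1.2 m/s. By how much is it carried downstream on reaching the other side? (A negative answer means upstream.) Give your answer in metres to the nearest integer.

-47 m

Perpendicular speed = 4.544 m/s; crossing time = 191 / 4.544 = 42.032 s.
Net downstream speed = -1.115 m/s.
Drift = -1.115 × 42.032 = -46.881 m (upstream).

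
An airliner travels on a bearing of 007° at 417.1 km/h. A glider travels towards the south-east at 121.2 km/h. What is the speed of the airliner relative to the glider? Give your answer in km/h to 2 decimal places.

Taking east as x and north as y: airliner velocity = (50.832, 413.991) km/h; glider velocity = (85.701, -85.701) km/h.
Velocity of airliner relative to glider = (50.832, 413.991) − (85.701, -85.701) = (-34.870, 499.692) km/h.
Magnitude = |(-34.870, 499.692)| = 500.908 km/h.

500.91 km/h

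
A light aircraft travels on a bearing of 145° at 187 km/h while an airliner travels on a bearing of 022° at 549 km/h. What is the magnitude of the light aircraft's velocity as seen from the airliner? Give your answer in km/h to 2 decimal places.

669.48 km/h

Taking east as x and north as y: light aircraft velocity = (107.259, -153.181) km/h; airliner velocity = (205.659, 509.024) km/h.
Velocity of light aircraft relative to airliner = (107.259, -153.181) − (205.659, 509.024) = (-98.400, -662.205) km/h.
Magnitude = |(-98.400, -662.205)| = 669.476 km/h.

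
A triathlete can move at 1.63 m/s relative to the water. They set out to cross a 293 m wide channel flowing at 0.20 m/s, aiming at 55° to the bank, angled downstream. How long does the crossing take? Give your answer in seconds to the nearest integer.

The component of the triathlete's velocity perpendicular to the bank is 1.63 × sin 55° = 1.335 m/s.
The flow acts along the bank and has no component across it.
Time = 293 / 1.335 = 219.440 s.

219 s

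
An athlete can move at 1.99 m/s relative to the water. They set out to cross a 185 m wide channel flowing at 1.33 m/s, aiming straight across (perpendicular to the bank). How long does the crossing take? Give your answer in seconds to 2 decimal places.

The component of the athlete's velocity perpendicular to the bank is 1.99 m/s.
The current is parallel to the bank, so it does not affect the crossing time.
Time = 185 / 1.990 = 92.965 s.

92.96 s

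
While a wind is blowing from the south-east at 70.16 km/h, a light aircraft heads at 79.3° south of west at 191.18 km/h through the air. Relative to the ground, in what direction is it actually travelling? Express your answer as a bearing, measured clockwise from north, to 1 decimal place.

Taking east as x and north as y: velocity relative to the air = (-35.496, -187.856) km/h; the air relative to ground = (-49.611, 49.611) km/h.
Velocity relative to ground = (-35.496, -187.856) + (-49.611, 49.611) = (-85.106, -138.245) km/h.
Bearing = atan2(-85.11, -138.25) = 211.62° clockwise from north.

211.6°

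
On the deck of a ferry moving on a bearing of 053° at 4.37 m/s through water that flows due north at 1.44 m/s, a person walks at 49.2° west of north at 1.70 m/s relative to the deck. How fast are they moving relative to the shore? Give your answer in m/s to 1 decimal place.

In east/north components (m/s): person relative to ferry = (-1.287, 1.111); ferry relative to water = (3.490, 2.630); water relative to ground = (0.000, 1.440).
Sum = (2.203, 5.181) m/s.
Speed = |(2.203, 5.181)| = 5.630 m/s.

5.6 m/s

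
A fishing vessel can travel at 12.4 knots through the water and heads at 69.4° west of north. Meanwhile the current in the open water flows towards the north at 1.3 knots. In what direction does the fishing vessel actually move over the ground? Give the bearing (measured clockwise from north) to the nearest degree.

296°

Taking east as x and north as y: velocity relative to the water = (-11.607, 4.363) knots; the water relative to ground = (0.000, 1.300) knots.
Velocity relative to ground = (-11.607, 4.363) + (0.000, 1.300) = (-11.607, 5.663) knots.
Bearing = atan2(-11.61, 5.66) = 296.01° clockwise from north.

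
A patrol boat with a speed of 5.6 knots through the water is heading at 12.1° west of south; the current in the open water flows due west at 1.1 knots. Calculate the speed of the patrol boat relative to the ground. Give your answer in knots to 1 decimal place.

Taking east as x and north as y: velocity relative to the water = (-1.174, -5.476) knots; the water relative to ground = (-1.100, 0.000) knots.
Velocity relative to ground = (-1.174, -5.476) + (-1.100, 0.000) = (-2.274, -5.476) knots.
Speed = |(-2.274, -5.476)| = 5.929 knots.

5.9 knots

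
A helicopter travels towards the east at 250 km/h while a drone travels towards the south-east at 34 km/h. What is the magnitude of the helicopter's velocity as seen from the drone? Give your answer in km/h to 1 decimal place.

227.2 km/h

Taking east as x and north as y: helicopter velocity = (250.000, 0.000) km/h; drone velocity = (24.042, -24.042) km/h.
Velocity of helicopter relative to drone = (250.000, 0.000) − (24.042, -24.042) = (225.958, 24.042) km/h.
Magnitude = |(225.958, 24.042)| = 227.234 km/h.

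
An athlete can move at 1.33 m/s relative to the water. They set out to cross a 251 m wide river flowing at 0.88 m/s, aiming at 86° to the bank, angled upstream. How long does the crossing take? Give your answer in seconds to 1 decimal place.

The component of the athlete's velocity perpendicular to the bank is 1.33 × sin 86° = 1.327 m/s.
The current is parallel to the bank, so it does not affect the crossing time.
Time = 251 / 1.327 = 189.183 s.

189.2 s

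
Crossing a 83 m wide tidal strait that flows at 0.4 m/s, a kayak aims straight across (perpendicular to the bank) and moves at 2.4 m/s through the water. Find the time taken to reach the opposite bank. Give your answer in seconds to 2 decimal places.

The component of the kayak's velocity perpendicular to the bank is 2.4 m/s.
The flow acts along the bank and has no component across it.
Time = 83 / 2.400 = 34.583 s.

34.58 s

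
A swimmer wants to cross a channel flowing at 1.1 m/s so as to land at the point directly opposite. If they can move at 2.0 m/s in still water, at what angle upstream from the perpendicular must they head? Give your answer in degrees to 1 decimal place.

To cancel the current, the upstream component of the swimmer's velocity must equal the flow: 2.0 sin θ = 1.1.
sin θ = 1.1 / 2.0 = 0.5500.
θ = arcsin(0.5500) = 33.367°.

33.4°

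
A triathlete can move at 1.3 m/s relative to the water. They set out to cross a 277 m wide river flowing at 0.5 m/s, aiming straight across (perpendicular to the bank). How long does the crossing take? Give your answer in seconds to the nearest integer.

213 s

The component of the triathlete's velocity perpendicular to the bank is 1.3 m/s.
Only the cross-stream component determines the crossing time; the current contributes nothing perpendicular to the bank.
Time = 277 / 1.300 = 213.077 s.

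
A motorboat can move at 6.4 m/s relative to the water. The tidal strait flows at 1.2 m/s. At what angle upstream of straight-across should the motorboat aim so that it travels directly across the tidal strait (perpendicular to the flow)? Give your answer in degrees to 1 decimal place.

10.8°

To cancel the current, the upstream component of the motorboat's velocity must equal the flow: 6.4 sin θ = 1.2.
sin θ = 1.2 / 6.4 = 0.1875.
θ = arcsin(0.1875) = 10.807°.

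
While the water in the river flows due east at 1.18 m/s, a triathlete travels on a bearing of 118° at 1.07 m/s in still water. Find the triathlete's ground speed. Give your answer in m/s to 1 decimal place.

Taking east as x and north as y: velocity relative to the water = (0.945, -0.502) m/s; the water relative to ground = (1.180, 0.000) m/s.
Velocity relative to ground = (0.945, -0.502) + (1.180, 0.000) = (2.125, -0.502) m/s.
Speed = |(2.125, -0.502)| = 2.183 m/s.

2.2 m/s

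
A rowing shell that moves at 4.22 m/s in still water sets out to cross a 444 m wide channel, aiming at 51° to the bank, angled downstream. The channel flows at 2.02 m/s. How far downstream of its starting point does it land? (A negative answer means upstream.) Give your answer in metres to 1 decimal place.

633.0 m

Perpendicular speed = 3.280 m/s; crossing time = 444 / 3.280 = 135.384 s.
Net downstream speed = 4.676 m/s.
Drift = 4.676 × 135.384 = 633.020 m (downstream).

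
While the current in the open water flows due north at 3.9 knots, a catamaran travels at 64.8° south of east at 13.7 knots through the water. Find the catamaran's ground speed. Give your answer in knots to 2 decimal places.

10.31 knots

Taking east as x and north as y: velocity relative to the water = (5.833, -12.396) knots; the water relative to ground = (0.000, 3.900) knots.
Velocity relative to ground = (5.833, -12.396) + (0.000, 3.900) = (5.833, -8.496) knots.
Speed = |(5.833, -8.496)| = 10.306 knots.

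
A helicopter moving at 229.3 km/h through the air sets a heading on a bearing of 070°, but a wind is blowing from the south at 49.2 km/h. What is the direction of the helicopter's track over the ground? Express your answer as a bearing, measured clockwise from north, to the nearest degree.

059°

Taking east as x and north as y: velocity relative to the air = (215.472, 78.425) km/h; the air relative to ground = (0.000, 49.200) km/h.
Velocity relative to ground = (215.472, 78.425) + (0.000, 49.200) = (215.472, 127.625) km/h.
Bearing = atan2(215.47, 127.63) = 59.36° clockwise from north.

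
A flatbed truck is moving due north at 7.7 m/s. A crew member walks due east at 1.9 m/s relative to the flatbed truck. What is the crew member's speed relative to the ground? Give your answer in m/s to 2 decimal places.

7.93 m/s

Taking east as x and north as y: flatbed truck velocity = (0.000, 7.700) m/s; crew member velocity relative to flatbed truck = (1.900, 0.000) m/s.
Velocity relative to ground = (0.000, 7.700) + (1.900, 0.000) = (1.900, 7.700) m/s.
Speed = |(1.900, 7.700)| = 7.931 m/s.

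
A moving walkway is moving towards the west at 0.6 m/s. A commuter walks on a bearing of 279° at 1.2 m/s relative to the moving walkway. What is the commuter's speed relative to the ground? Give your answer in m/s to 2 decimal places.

Taking east as x and north as y: moving walkway velocity = (-0.600, 0.000) m/s; commuter velocity relative to moving walkway = (-1.185, 0.188) m/s.
Velocity relative to ground = (-0.600, 0.000) + (-1.185, 0.188) = (-1.785, 0.188) m/s.
Speed = |(-1.785, 0.188)| = 1.795 m/s.

1.80 m/s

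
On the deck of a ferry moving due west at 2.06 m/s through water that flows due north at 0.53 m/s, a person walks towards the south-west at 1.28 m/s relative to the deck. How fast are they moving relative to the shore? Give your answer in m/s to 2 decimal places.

2.99 m/s

In east/north components (m/s): person relative to ferry = (-0.905, -0.905); ferry relative to water = (-2.060, 0.000); water relative to ground = (0.000, 0.530).
Sum = (-2.965, -0.375) m/s.
Speed = |(-2.965, -0.375)| = 2.989 m/s.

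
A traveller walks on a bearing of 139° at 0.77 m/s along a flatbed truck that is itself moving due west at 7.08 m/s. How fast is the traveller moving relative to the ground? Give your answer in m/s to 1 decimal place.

Taking east as x and north as y: flatbed truck velocity = (-7.080, 0.000) m/s; traveller velocity relative to flatbed truck = (0.505, -0.581) m/s.
Velocity relative to ground = (-7.080, 0.000) + (0.505, -0.581) = (-6.575, -0.581) m/s.
Speed = |(-6.575, -0.581)| = 6.600 m/s.

6.6 m/s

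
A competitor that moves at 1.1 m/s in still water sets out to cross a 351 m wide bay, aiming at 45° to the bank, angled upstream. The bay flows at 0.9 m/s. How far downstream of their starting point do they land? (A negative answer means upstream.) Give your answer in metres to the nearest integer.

55 m

Perpendicular speed = 0.778 m/s; crossing time = 351 / 0.778 = 451.263 s.
Net downstream speed = 0.122 m/s.
Drift = 0.122 × 451.263 = 55.136 m (downstream).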